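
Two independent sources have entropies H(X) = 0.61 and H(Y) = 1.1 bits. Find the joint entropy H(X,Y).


For independent variables, H(X,Y) = H(X) + H(Y) = 0.61 + 1.1 = 1.71

1.71 bits


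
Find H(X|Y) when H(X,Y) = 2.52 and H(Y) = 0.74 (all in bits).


H(X|Y) = H(X,Y) - H(Y) = 2.52 - 0.74 = 1.78

1.78 bits


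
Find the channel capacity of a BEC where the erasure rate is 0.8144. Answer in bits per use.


C = 1 - epsilon = 1 - 0.8144 = 0.1856

0.1856 bits


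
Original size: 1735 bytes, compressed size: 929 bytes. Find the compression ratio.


Ratio = original / compressed = 1735 / 929 = 1.8676

1.8676


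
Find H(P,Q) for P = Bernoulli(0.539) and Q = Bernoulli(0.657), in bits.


H(P,Q) = -p*log2(q) - (1-p)*log2(1-q). -0.539*log2(0.657) = 0.326653; -0.461*log2(0.343) = 0.711655. H(P,Q) = 0.326653 + 0.711655 = 1.0383

1.0383 bits


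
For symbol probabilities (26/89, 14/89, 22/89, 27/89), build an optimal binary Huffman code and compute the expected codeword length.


Huffman construction (repeatedly merge the two least-probable nodes; each merge adds 1 bit to every symbol beneath it): 14/89 + 22/89 = 36/89; 26/89 + 27/89 = 53/89; 36/89 + 53/89 = 1. Resulting codeword lengths (in the order the probabilities were given): (2, 2, 2, 2). L_avg = sum(p_i * l_i) = 26/89*2 + 14/89*2 + 22/89*2 + 27/89*2 = 2

2.0 bits


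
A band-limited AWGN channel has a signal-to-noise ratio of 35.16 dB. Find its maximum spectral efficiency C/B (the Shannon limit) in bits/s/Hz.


SNR_linear = 10^(35.16/10) = 3280.9529; C/B = log2(1 + SNR_linear) = log2(1 + 3280.9529) = 11.6803

11.6803 bits/s/Hz


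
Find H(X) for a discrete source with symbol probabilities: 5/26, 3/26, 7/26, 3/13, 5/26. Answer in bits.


H = -sum(p_i * log2(p_i)). Terms: -(5/26)*log2(5/26) = 0.457406; -(3/26)*log2(3/26) = 0.359478; -(7/26)*log2(7/26) = 0.509677; -(3/13)*log2(3/13) = 0.488187; -(5/26)*log2(5/26) = 0.457406. H = 0.457406 + 0.359478 + 0.509677 + 0.488187 + 0.457406 = 2.2722

2.2722 bits


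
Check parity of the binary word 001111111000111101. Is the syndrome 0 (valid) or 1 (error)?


Syndrome = XOR of all bits = 0 XOR 0 XOR 1 XOR 1 XOR 1 XOR 1 XOR 1 XOR 1 XOR 1 XOR 0 XOR 0 XOR 0 XOR 1 XOR 1 XOR 1 XOR 1 XOR 0 XOR 1 = 0

0


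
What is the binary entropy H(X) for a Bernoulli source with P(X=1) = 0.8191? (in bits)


H = -p*log2(p) - (1-p)*log2(1-p). -0.8191*log2(0.8191) = 0.235809; -0.1809*log2(0.1809) = 0.446232. H = 0.235809 + 0.446232 = 0.682

0.682 bits


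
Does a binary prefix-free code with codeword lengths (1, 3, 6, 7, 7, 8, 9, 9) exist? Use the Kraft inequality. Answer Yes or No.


Kraft sum = sum(2^(-l_i)) = 0.6641, need <= 1. Result: satisfied (a binary prefix-free code with these lengths exists)

Yes


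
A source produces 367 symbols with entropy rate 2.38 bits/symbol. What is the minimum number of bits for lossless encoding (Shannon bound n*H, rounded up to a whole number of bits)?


Minimum bits >= n * H = 367 * 2.38 = 873.46, rounded up to a whole number of bits = 874

874 bits


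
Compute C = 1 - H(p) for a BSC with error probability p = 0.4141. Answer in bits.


H(p) = -p*log2(p) - (1-p)*log2(1-p) = -0.4141*log2(0.4141) - 0.5859*log2(0.5859) = 0.526714 + 0.451889 = 0.9786. C = 1 - H(p) = 1 - 0.9786 = 0.0214

0.0214 bits


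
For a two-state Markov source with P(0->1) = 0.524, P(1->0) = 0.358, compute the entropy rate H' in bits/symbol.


Stationary distribution: pi_0 = p10/(p01+p10) = 0.4059, pi_1 = 0.5941. Entropy rate H' = pi_0*H(p01) + pi_1*H(p10) = 0.4059*0.9983 + 0.5941*0.941 = 0.9643

0.9643 bits/symbol


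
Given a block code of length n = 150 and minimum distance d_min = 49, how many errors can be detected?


Detection capability = d_min - 1 = 49 - 1 = 48

48 errors


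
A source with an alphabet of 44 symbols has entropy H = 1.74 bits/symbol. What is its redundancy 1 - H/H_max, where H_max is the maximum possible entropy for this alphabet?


H_max = log2(K) = log2(44) = 5.4594 bits/symbol. Redundancy = 1 - H/H_max = 1 - 1.74/5.4594 = 1 - 0.3187 = 0.6813

0.6813


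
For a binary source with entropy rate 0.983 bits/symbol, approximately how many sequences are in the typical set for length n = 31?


log2|A_typical| = nH = 31 * 0.983 = 30.473, so |A_typical| ~ 2^30.473 = 1.490e+09

1.490e+09


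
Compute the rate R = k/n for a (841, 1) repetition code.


Rate = k/n = 1/841

1/841


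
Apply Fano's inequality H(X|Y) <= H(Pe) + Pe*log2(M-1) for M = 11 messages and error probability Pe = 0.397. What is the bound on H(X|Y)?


H(Pe) = -Pe*log2(Pe) - (1-Pe)*log2(1-Pe) = -0.397*log2(0.397) - 0.603*log2(0.603) = 0.529117 + 0.440051 = 0.9692. Pe*log2(M-1) = 0.397*log2(10) = 1.318805. Bound = H(Pe) + Pe*log2(M-1) = 0.529117 + 0.440051 + 1.318805 = 2.288

2.288 bits


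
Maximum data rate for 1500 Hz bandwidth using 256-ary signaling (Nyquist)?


Rate = 2 * B * log2(M) = 2 * 1500 * 8.0 = 24000.0

24000.0 bps


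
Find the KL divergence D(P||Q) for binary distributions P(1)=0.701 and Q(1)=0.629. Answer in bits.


KL = p*log2(p/q) + (1-p)*log2((1-p)/(1-q)) = 0.701*log2(0.701/0.629) + 0.299*log2(0.299/0.371) = 0.0165

0.0165 bits


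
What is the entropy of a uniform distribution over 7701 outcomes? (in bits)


H = log2(n) = log2(7701) = 12.9108

12.9108 bits


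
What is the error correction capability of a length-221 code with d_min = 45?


Correction capability = floor((d-1)/2) = floor((45-1)/2) = 22

22 errors


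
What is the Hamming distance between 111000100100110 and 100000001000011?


Count differing positions: . ^ ^ . . . ^ . ^ ^ . . ^ . ^ = 7 differences

7


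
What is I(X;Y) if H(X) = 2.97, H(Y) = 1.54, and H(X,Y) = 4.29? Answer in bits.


I(X;Y) = H(X) + H(Y) - H(X,Y) = 2.97 + 1.54 - 4.29 = 0.22

0.22 bits


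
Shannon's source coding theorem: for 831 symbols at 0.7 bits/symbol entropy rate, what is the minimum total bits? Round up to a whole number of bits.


Minimum bits >= n * H = 831 * 0.7 = 581.7, rounded up to a whole number of bits = 582

582 bits


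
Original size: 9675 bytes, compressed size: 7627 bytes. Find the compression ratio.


Ratio = original / compressed = 9675 / 7627 = 1.2685

1.2685


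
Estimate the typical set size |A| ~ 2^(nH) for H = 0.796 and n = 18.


log2|A_typical| = nH = 18 * 0.796 = 14.328, so |A_typical| ~ 2^14.328 = 2.057e+04

2.057e+04


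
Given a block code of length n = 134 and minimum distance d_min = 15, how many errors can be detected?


Detection capability = d_min - 1 = 15 - 1 = 14

14 errors


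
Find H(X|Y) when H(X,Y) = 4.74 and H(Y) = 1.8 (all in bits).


H(X|Y) = H(X,Y) - H(Y) = 4.74 - 1.8 = 2.94

2.94 bits


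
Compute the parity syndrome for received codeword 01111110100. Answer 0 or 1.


Syndrome = XOR of all bits = 0 XOR 1 XOR 1 XOR 1 XOR 1 XOR 1 XOR 1 XOR 0 XOR 1 XOR 0 XOR 0 = 1

1


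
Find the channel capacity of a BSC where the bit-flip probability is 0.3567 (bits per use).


H(p) = -p*log2(p) - (1-p)*log2(1-p) = -0.3567*log2(0.3567) - 0.6433*log2(0.6433) = 0.530490 + 0.409420 = 0.9399. C = 1 - H(p) = 1 - 0.9399 = 0.0601

0.0601 bits


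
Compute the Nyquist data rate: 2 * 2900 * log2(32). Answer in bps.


Rate = 2 * B * log2(M) = 2 * 2900 * 5.0 = 29000.0

29000.0 bps


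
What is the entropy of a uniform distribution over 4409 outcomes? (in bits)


H = log2(n) = log2(4409) = 12.1062

12.1062 bits


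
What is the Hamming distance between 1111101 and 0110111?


Count differing positions: ^ . . ^ . ^ . = 3 differences

3


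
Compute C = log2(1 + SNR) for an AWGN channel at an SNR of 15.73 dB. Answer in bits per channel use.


SNR_linear = 10^(15.73/10) = 37.4111; C = log2(1 + SNR_linear) = log2(1 + 37.4111) = 5.2634

5.2634 bits/channel use


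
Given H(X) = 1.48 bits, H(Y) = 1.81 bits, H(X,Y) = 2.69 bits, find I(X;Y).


I(X;Y) = H(X) + H(Y) - H(X,Y) = 1.48 + 1.81 - 2.69 = 0.6

0.6 bits


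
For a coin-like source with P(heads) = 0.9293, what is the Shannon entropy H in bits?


H = -p*log2(p) - (1-p)*log2(1-p). -0.9293*log2(0.9293) = 0.098305; -0.0707*log2(0.0707) = 0.270226. H = 0.098305 + 0.270226 = 0.3685

0.3685 bits


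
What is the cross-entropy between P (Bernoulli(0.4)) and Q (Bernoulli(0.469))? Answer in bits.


H(P,Q) = -p*log2(q) - (1-p)*log2(1-q). -0.4*log2(0.469) = 0.436936; -0.6*log2(0.531) = 0.547930. H(P,Q) = 0.436936 + 0.547930 = 0.9849

0.9849 bits


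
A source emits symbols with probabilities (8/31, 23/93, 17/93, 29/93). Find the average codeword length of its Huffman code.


Huffman construction (repeatedly merge the two least-probable nodes; each merge adds 1 bit to every symbol beneath it): 17/93 + 23/93 = 40/93; 8/31 + 29/93 = 53/93; 40/93 + 53/93 = 1. Resulting codeword lengths (in the order the probabilities were given): (2, 2, 2, 2). L_avg = sum(p_i * l_i) = 8/31*2 + 23/93*2 + 17/93*2 + 29/93*2 = 2

2.0 bits


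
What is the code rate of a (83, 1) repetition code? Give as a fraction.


Rate = k/n = 1/83

1/83


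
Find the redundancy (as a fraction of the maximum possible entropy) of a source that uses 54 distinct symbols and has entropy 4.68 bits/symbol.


H_max = log2(K) = log2(54) = 5.7549 bits/symbol. Redundancy = 1 - H/H_max = 1 - 4.68/5.7549 = 1 - 0.8132 = 0.1868

0.1868


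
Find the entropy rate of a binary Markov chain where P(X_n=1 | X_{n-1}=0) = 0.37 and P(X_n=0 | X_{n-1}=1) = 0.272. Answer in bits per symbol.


Stationary distribution: pi_0 = p10/(p01+p10) = 0.4237, pi_1 = 0.5763. Entropy rate H' = pi_0*H(p01) + pi_1*H(p10) = 0.4237*0.9507 + 0.5763*0.8443 = 0.8894

0.8894 bits/symbol


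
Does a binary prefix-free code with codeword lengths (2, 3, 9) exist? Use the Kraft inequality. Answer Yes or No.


Kraft sum = sum(2^(-l_i)) = 0.377, need <= 1. Result: satisfied (a binary prefix-free code with these lengths exists)

Yes


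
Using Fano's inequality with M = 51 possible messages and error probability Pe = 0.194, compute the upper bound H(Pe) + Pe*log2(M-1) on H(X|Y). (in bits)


H(Pe) = -Pe*log2(Pe) - (1-Pe)*log2(1-Pe) = -0.194*log2(0.194) - 0.806*log2(0.806) = 0.458979 + 0.250785 = 0.7098. Pe*log2(M-1) = 0.194*log2(50) = 1.094908. Bound = H(Pe) + Pe*log2(M-1) = 0.458979 + 0.250785 + 1.094908 = 1.8047

1.8047 bits


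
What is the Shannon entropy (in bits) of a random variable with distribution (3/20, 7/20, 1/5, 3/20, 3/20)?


H = -sum(p_i * log2(p_i)). Terms: -(3/20)*log2(3/20) = 0.410545; -(7/20)*log2(7/20) = 0.530101; -(1/5)*log2(1/5) = 0.464386; -(3/20)*log2(3/20) = 0.410545; -(3/20)*log2(3/20) = 0.410545. H = 0.410545 + 0.530101 + 0.464386 + 0.410545 + 0.410545 = 2.2261

2.2261 bits


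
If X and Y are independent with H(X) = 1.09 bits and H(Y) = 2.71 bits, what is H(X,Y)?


For independent variables, H(X,Y) = H(X) + H(Y) = 1.09 + 2.71 = 3.8

3.8 bits


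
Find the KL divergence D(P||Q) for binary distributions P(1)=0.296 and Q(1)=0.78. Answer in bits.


KL = p*log2(p/q) + (1-p)*log2((1-p)/(1-q)) = 0.296*log2(0.296/0.78) + 0.704*log2(0.704/0.22) = 0.7676

0.7676 bits


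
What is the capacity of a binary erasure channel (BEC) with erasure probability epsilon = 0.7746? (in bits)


C = 1 - epsilon = 1 - 0.7746 = 0.2254

0.2254 bits


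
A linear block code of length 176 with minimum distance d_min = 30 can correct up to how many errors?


Correction capability = floor((d-1)/2) = floor((30-1)/2) = 14

14 errors


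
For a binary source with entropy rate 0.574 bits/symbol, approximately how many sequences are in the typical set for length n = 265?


log2|A_typical| = nH = 265 * 0.574 = 152.11, so |A_typical| ~ 2^152.11 = 6.161e+45

6.161e+45


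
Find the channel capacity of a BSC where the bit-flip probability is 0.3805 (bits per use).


H(p) = -p*log2(p) - (1-p)*log2(1-p) = -0.3805*log2(0.3805) - 0.6195*log2(0.6195) = 0.530429 + 0.427965 = 0.9584. C = 1 - H(p) = 1 - 0.9584 = 0.0416

0.0416 bits


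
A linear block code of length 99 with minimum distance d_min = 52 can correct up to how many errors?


Correction capability = floor((d-1)/2) = floor((52-1)/2) = 25

25 errors


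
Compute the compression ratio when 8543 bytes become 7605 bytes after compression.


Ratio = original / compressed = 8543 / 7605 = 1.1233

1.1233


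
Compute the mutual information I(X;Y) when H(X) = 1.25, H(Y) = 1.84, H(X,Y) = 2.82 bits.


I(X;Y) = H(X) + H(Y) - H(X,Y) = 1.25 + 1.84 - 2.82 = 0.27

0.27 bits


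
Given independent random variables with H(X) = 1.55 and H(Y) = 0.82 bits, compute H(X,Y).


For independent variables, H(X,Y) = H(X) + H(Y) = 1.55 + 0.82 = 2.37

2.37 bits


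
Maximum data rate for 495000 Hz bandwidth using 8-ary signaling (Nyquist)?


Rate = 2 * B * log2(M) = 2 * 495000 * 3.0 = 2970000.0

2970000.0 bps


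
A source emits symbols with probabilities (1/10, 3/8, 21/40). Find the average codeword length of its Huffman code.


Huffman construction (repeatedly merge the two least-probable nodes; each merge adds 1 bit to every symbol beneath it): 1/10 + 3/8 = 19/40; 19/40 + 21/40 = 1. Resulting codeword lengths (in the order the probabilities were given): (2, 2, 1). L_avg = sum(p_i * l_i) = 1/10*2 + 3/8*2 + 21/40*1 = 59/40 = 1.475

1.475 bits


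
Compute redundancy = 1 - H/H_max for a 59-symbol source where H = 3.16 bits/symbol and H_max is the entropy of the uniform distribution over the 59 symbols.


H_max = log2(K) = log2(59) = 5.8826 bits/symbol. Redundancy = 1 - H/H_max = 1 - 3.16/5.8826 = 1 - 0.5372 = 0.4628

0.4628


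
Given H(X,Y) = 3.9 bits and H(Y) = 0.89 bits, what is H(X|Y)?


H(X|Y) = H(X,Y) - H(Y) = 3.9 - 0.89 = 3.01

3.01 bits


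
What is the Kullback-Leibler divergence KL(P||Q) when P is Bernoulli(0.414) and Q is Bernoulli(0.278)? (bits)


KL = p*log2(p/q) + (1-p)*log2((1-p)/(1-q)) = 0.414*log2(0.414/0.278) + 0.586*log2(0.586/0.722) = 0.0614

0.0614 bits


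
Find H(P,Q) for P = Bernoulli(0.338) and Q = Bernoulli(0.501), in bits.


H(P,Q) = -p*log2(q) - (1-p)*log2(1-q). -0.338*log2(0.501) = 0.337026; -0.662*log2(0.499) = 0.663912. H(P,Q) = 0.337026 + 0.663912 = 1.0009

1.0009 bits


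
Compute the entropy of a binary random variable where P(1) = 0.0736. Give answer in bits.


H = -p*log2(p) - (1-p)*log2(1-p). -0.0736*log2(0.0736) = 0.277041; -0.9264*log2(0.9264) = 0.102175. H = 0.277041 + 0.102175 = 0.3792

0.3792 bits


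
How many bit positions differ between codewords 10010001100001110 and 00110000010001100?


Count differing positions: ^ . ^ . . . . ^ ^ ^ . . . . . ^ . = 6 differences

6


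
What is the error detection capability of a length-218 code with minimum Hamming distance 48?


Detection capability = d_min - 1 = 48 - 1 = 47

47 errors


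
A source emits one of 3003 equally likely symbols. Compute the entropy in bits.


H = log2(n) = log2(3003) = 11.5522

11.5522 bits


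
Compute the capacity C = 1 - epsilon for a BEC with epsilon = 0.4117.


C = 1 - epsilon = 1 - 0.4117 = 0.5883

0.5883 bits


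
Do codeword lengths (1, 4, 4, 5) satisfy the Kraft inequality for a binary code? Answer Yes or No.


Kraft sum = sum(2^(-l_i)) = 0.6562, need <= 1. Result: satisfied (a binary prefix-free code with these lengths exists)

Yes


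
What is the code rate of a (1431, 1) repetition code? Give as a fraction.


Rate = k/n = 1/1431

1/1431


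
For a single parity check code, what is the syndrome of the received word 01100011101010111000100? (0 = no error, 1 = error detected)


Syndrome = XOR of all bits = 0 XOR 1 XOR 1 XOR 0 XOR 0 XOR 0 XOR 1 XOR 1 XOR 1 XOR 0 XOR 1 XOR 0 XOR 1 XOR 0 XOR 1 XOR 1 XOR 1 XOR 0 XOR 0 XOR 0 XOR 1 XOR 0 XOR 0 = 1

1


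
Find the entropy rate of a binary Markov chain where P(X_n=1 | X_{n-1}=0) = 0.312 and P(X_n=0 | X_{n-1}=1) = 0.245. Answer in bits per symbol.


Stationary distribution: pi_0 = p10/(p01+p10) = 0.4399, pi_1 = 0.5601. Entropy rate H' = pi_0*H(p01) + pi_1*H(p10) = 0.4399*0.8955 + 0.5601*0.8033 = 0.8438

0.8438 bits/symbol


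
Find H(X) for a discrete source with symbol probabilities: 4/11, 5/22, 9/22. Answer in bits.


H = -sum(p_i * log2(p_i)). Terms: -(4/11)*log2(4/11) = 0.530702; -(5/22)*log2(5/22) = 0.485796; -(9/22)*log2(9/22) = 0.527525. H = 0.530702 + 0.485796 + 0.527525 = 1.544

1.544 bits


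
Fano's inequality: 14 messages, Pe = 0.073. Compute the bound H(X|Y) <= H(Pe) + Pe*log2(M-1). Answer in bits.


H(Pe) = -Pe*log2(Pe) - (1-Pe)*log2(1-Pe) = -0.073*log2(0.073) - 0.927*log2(0.927) = 0.275645 + 0.101376 = 0.377. Pe*log2(M-1) = 0.073*log2(13) = 0.270132. Bound = H(Pe) + Pe*log2(M-1) = 0.275645 + 0.101376 + 0.270132 = 0.6472

0.6472 bits


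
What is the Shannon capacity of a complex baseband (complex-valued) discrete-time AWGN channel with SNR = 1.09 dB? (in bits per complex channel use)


SNR_linear = 10^(1.09/10) = 1.2853; C = log2(1 + SNR_linear) = log2(1 + 1.2853) = 1.1924

1.1924 bits/channel use


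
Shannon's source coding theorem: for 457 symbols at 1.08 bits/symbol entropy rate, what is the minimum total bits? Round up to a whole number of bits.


Minimum bits >= n * H = 457 * 1.08 = 493.56, rounded up to a whole number of bits = 494

494 bits


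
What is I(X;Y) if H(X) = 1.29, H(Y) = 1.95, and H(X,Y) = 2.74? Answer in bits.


I(X;Y) = H(X) + H(Y) - H(X,Y) = 1.29 + 1.95 - 2.74 = 0.5

0.5 bits


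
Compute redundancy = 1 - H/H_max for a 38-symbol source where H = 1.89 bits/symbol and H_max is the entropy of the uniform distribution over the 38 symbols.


H_max = log2(K) = log2(38) = 5.2479 bits/symbol. Redundancy = 1 - H/H_max = 1 - 1.89/5.2479 = 1 - 0.3601 = 0.6399

0.6399


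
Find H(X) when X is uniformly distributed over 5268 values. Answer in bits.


H = log2(n) = log2(5268) = 12.363

12.363 bits


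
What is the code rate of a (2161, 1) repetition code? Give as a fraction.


Rate = k/n = 1/2161

1/2161


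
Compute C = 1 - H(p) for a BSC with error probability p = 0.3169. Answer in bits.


H(p) = -p*log2(p) - (1-p)*log2(1-p) = -0.3169*log2(0.3169) - 0.6831*log2(0.6831) = 0.525389 + 0.375590 = 0.901. C = 1 - H(p) = 1 - 0.901 = 0.099

0.099 bits


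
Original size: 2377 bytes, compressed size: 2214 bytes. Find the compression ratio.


Ratio = original / compressed = 2377 / 2214 = 1.0736

1.0736


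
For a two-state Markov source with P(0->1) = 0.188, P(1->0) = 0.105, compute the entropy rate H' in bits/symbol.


Stationary distribution: pi_0 = p10/(p01+p10) = 0.3584, pi_1 = 0.6416. Entropy rate H' = pi_0*H(p01) + pi_1*H(p10) = 0.3584*0.6973 + 0.6416*0.4846 = 0.5608

0.5608 bits/symbol


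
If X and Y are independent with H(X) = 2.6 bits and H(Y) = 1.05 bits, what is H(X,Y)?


For independent variables, H(X,Y) = H(X) + H(Y) = 2.6 + 1.05 = 3.65

3.65 bits


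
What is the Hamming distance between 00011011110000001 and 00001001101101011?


Count differing positions: . . . ^ . . ^ . . ^ ^ ^ . ^ . ^ . = 7 differences

7


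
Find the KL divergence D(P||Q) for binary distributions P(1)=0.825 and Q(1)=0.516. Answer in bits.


KL = p*log2(p/q) + (1-p)*log2((1-p)/(1-q)) = 0.825*log2(0.825/0.516) + 0.175*log2(0.175/0.484) = 0.3017

0.3017 bits


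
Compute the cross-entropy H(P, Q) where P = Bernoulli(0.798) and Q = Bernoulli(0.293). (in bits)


H(P,Q) = -p*log2(q) - (1-p)*log2(1-q). -0.798*log2(0.293) = 1.413280; -0.202*log2(0.707) = 0.101044. H(P,Q) = 1.413280 + 0.101044 = 1.5143

1.5143 bits


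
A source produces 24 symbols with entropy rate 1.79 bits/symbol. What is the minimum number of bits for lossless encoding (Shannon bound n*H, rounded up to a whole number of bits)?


Minimum bits >= n * H = 24 * 1.79 = 42.96, rounded up to a whole number of bits = 43

43 bits


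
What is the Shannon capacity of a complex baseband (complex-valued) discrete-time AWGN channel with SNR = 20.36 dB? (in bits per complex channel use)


SNR_linear = 10^(20.36/10) = 108.6426; C = log2(1 + SNR_linear) = log2(1 + 108.6426) = 6.7767

6.7767 bits/channel use


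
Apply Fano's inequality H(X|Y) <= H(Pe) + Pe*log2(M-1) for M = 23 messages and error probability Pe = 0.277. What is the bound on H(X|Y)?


H(Pe) = -Pe*log2(Pe) - (1-Pe)*log2(1-Pe) = -0.277*log2(0.277) - 0.723*log2(0.723) = 0.513016 + 0.338315 = 0.8513. Pe*log2(M-1) = 0.277*log2(22) = 1.235263. Bound = H(Pe) + Pe*log2(M-1) = 0.513016 + 0.338315 + 1.235263 = 2.0866

2.0866 bits


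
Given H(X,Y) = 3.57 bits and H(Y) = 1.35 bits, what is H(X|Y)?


H(X|Y) = H(X,Y) - H(Y) = 3.57 - 1.35 = 2.22

2.22 bits


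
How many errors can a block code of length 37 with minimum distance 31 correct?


Correction capability = floor((d-1)/2) = floor((31-1)/2) = 15

15 errors


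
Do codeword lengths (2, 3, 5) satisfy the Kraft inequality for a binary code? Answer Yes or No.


Kraft sum = sum(2^(-l_i)) = 0.4062, need <= 1. Result: satisfied (a binary prefix-free code with these lengths exists)

Yes


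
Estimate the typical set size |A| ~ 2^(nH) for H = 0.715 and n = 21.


log2|A_typical| = nH = 21 * 0.715 = 15.015, so |A_typical| ~ 2^15.015 = 3.311e+04

3.311e+04


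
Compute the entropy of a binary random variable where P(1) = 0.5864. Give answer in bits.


H = -p*log2(p) - (1-p)*log2(1-p). -0.5864*log2(0.5864) = 0.451553; -0.4136*log2(0.4136) = 0.526799. H = 0.451553 + 0.526799 = 0.9784

0.9784 bits


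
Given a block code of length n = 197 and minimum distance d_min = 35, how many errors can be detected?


Detection capability = d_min - 1 = 35 - 1 = 34

34 errors


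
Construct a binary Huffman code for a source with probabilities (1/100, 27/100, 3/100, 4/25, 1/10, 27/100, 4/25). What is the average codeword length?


Huffman construction (repeatedly merge the two least-probable nodes; each merge adds 1 bit to every symbol beneath it): 1/100 + 3/100 = 1/25; 1/25 + 1/10 = 7/50; 7/50 + 4/25 = 3/10; 4/25 + 27/100 = 43/100; 27/100 + 3/10 = 57/100; 43/100 + 57/100 = 1. Resulting codeword lengths (in the order the probabilities were given): (5, 2, 5, 3, 4, 2, 2). L_avg = sum(p_i * l_i) = 1/100*5 + 27/100*2 + 3/100*5 + 4/25*3 + 1/10*4 + 27/100*2 + 4/25*2 = 62/25 = 2.48

2.48 bits


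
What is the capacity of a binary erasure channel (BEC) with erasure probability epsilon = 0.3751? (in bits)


C = 1 - epsilon = 1 - 0.3751 = 0.6249

0.6249 bits


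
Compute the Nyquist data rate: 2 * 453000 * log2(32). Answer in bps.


Rate = 2 * B * log2(M) = 2 * 453000 * 5.0 = 4530000.0

4530000.0 bps


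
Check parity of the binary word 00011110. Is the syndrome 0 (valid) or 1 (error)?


Syndrome = XOR of all bits = 0 XOR 0 XOR 0 XOR 1 XOR 1 XOR 1 XOR 1 XOR 0 = 0

0


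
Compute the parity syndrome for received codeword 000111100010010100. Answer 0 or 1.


Syndrome = XOR of all bits = 0 XOR 0 XOR 0 XOR 1 XOR 1 XOR 1 XOR 1 XOR 0 XOR 0 XOR 0 XOR 1 XOR 0 XOR 0 XOR 1 XOR 0 XOR 1 XOR 0 XOR 0 = 1

1


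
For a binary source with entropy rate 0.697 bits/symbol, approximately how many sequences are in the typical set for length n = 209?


log2|A_typical| = nH = 209 * 0.697 = 145.673, so |A_typical| ~ 2^145.673 = 7.111e+43

7.111e+43


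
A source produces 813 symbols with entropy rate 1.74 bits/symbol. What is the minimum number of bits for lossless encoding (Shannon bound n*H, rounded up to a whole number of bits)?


Minimum bits >= n * H = 813 * 1.74 = 1414.62, rounded up to a whole number of bits = 1415

1415 bits


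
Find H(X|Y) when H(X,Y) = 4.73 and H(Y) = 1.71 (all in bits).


H(X|Y) = H(X,Y) - H(Y) = 4.73 - 1.71 = 3.02

3.02 bits


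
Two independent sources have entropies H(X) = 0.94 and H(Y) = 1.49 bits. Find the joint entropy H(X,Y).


For independent variables, H(X,Y) = H(X) + H(Y) = 0.94 + 1.49 = 2.43

2.43 bits


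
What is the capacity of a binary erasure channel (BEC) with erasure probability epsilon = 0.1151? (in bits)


C = 1 - epsilon = 1 - 0.1151 = 0.8849

0.8849 bits


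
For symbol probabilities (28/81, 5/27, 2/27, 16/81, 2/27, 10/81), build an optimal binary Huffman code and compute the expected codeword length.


Huffman construction (repeatedly merge the two least-probable nodes; each merge adds 1 bit to every symbol beneath it): 2/27 + 2/27 = 4/27; 10/81 + 4/27 = 22/81; 5/27 + 16/81 = 31/81; 22/81 + 28/81 = 50/81; 31/81 + 50/81 = 1. Resulting codeword lengths (in the order the probabilities were given): (2, 2, 4, 2, 4, 3). L_avg = sum(p_i * l_i) = 28/81*2 + 5/27*2 + 2/27*4 + 16/81*2 + 2/27*4 + 10/81*3 = 196/81 = 2.4198

2.4198 bits


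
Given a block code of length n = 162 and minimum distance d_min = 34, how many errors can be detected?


Detection capability = d_min - 1 = 34 - 1 = 33

33 errors


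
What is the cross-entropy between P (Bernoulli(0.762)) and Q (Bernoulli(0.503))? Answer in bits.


H(P,Q) = -p*log2(q) - (1-p)*log2(1-q). -0.762*log2(0.503) = 0.755424; -0.238*log2(0.497) = 0.240066. H(P,Q) = 0.755424 + 0.240066 = 0.9955

0.9955 bits


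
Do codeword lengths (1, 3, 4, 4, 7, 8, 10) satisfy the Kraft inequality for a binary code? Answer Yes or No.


Kraft sum = sum(2^(-l_i)) = 0.7627, need <= 1. Result: satisfied (a binary prefix-free code with these lengths exists)

Yes


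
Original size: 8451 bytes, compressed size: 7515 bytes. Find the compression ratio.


Ratio = original / compressed = 8451 / 7515 = 1.1246

1.1246


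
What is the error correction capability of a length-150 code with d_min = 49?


Correction capability = floor((d-1)/2) = floor((49-1)/2) = 24

24 errors


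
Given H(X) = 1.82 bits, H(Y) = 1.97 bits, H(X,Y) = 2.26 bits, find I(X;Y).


I(X;Y) = H(X) + H(Y) - H(X,Y) = 1.82 + 1.97 - 2.26 = 1.53

1.53 bits


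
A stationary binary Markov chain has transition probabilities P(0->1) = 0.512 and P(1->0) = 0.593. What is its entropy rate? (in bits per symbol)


Stationary distribution: pi_0 = p10/(p01+p10) = 0.5367, pi_1 = 0.4633. Entropy rate H' = pi_0*H(p01) + pi_1*H(p10) = 0.5367*0.9996 + 0.4633*0.9749 = 0.9881

0.9881 bits/symbol


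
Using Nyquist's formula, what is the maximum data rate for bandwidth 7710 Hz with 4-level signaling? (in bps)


Rate = 2 * B * log2(M) = 2 * 7710 * 2.0 = 30840.0

30840.0 bps


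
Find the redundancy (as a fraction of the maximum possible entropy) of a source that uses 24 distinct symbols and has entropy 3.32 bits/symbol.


H_max = log2(K) = log2(24) = 4.585 bits/symbol. Redundancy = 1 - H/H_max = 1 - 3.32/4.585 = 1 - 0.7241 = 0.2759

0.2759


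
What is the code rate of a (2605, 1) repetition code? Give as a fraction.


Rate = k/n = 1/2605

1/2605


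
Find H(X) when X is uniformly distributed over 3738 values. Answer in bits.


H = log2(n) = log2(3738) = 11.8681

11.8681 bits


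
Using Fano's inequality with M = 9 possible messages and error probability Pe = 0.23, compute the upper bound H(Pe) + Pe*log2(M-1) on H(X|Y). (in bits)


H(Pe) = -Pe*log2(Pe) - (1-Pe)*log2(1-Pe) = -0.23*log2(0.23) - 0.77*log2(0.77) = 0.487668 + 0.290344 = 0.778. Pe*log2(M-1) = 0.23*log2(8) = 0.690000. Bound = H(Pe) + Pe*log2(M-1) = 0.487668 + 0.290344 + 0.690000 = 1.468

1.468 bits


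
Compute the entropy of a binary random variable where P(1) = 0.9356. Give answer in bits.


H = -p*log2(p) - (1-p)*log2(1-p). -0.9356*log2(0.9356) = 0.089851; -0.0644*log2(0.0644) = 0.254818. H = 0.089851 + 0.254818 = 0.3447

0.3447 bits


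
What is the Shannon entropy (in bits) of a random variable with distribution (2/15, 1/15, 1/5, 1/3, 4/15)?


H = -sum(p_i * log2(p_i)). Terms: -(2/15)*log2(2/15) = 0.387585; -(1/15)*log2(1/15) = 0.260459; -(1/5)*log2(1/5) = 0.464386; -(1/3)*log2(1/3) = 0.528321; -(4/15)*log2(4/15) = 0.508504. H = 0.387585 + 0.260459 + 0.464386 + 0.528321 + 0.508504 = 2.1493

2.1493 bits


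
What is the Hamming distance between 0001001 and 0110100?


Count differing positions: . ^ ^ ^ ^ . ^ = 5 differences

5


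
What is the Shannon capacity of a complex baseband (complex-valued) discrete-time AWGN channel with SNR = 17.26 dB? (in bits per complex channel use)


SNR_linear = 10^(17.26/10) = 53.2108; C = log2(1 + SNR_linear) = log2(1 + 53.2108) = 5.7605

5.7605 bits/channel use


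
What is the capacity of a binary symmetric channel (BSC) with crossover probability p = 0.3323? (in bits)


H(p) = -p*log2(p) - (1-p)*log2(1-p) = -0.3323*log2(0.3323) - 0.6677*log2(0.6677) = 0.528172 + 0.389088 = 0.9173. C = 1 - H(p) = 1 - 0.9173 = 0.0827

0.0827 bits


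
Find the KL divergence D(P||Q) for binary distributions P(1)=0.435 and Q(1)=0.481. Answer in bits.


KL = p*log2(p/q) + (1-p)*log2((1-p)/(1-q)) = 0.435*log2(0.435/0.481) + 0.565*log2(0.565/0.519) = 0.0061

0.0061 bits


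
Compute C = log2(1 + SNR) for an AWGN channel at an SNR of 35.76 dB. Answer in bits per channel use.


SNR_linear = 10^(35.76/10) = 3767.038; C = log2(1 + SNR_linear) = log2(1 + 3767.038) = 11.8796

11.8796 bits/channel use


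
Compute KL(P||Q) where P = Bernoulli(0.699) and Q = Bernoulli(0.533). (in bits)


KL = p*log2(p/q) + (1-p)*log2((1-p)/(1-q)) = 0.699*log2(0.699/0.533) + 0.301*log2(0.301/0.467) = 0.0827

0.0827 bits


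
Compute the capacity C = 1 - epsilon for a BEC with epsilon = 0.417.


C = 1 - epsilon = 1 - 0.417 = 0.583

0.583 bits


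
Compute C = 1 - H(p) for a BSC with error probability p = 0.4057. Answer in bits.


H(p) = -p*log2(p) - (1-p)*log2(1-p) = -0.4057*log2(0.4057) - 0.5943*log2(0.5943) = 0.528025 + 0.446163 = 0.9742. C = 1 - H(p) = 1 - 0.9742 = 0.0258

0.0258 bits


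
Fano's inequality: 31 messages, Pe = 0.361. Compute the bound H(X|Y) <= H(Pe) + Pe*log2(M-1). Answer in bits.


H(Pe) = -Pe*log2(Pe) - (1-Pe)*log2(1-Pe) = -0.361*log2(0.361) - 0.639*log2(0.639) = 0.530644 + 0.412866 = 0.9435. Pe*log2(M-1) = 0.361*log2(30) = 1.771388. Bound = H(Pe) + Pe*log2(M-1) = 0.530644 + 0.412866 + 1.771388 = 2.7149

2.7149 bits


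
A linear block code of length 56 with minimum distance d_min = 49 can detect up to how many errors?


Detection capability = d_min - 1 = 49 - 1 = 48

48 errors


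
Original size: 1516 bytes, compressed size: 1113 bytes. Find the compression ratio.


Ratio = original / compressed = 1516 / 1113 = 1.3621

1.3621


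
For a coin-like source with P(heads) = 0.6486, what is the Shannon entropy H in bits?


H = -p*log2(p) - (1-p)*log2(1-p). -0.6486*log2(0.6486) = 0.405115; -0.3514*log2(0.3514) = 0.530197. H = 0.405115 + 0.530197 = 0.9353

0.9353 bits


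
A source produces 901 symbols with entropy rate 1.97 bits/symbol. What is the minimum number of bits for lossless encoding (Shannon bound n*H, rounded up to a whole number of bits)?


Minimum bits >= n * H = 901 * 1.97 = 1774.97, rounded up to a whole number of bits = 1775

1775 bits


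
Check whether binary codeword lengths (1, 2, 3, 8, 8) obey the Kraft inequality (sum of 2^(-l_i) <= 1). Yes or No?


Kraft sum = sum(2^(-l_i)) = 0.8828, need <= 1. Result: satisfied (a binary prefix-free code with these lengths exists)

Yes


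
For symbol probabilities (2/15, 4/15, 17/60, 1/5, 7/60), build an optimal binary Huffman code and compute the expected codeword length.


Huffman construction (repeatedly merge the two least-probable nodes; each merge adds 1 bit to every symbol beneath it): 7/60 + 2/15 = 1/4; 1/5 + 1/4 = 9/20; 4/15 + 17/60 = 11/20; 9/20 + 11/20 = 1. Resulting codeword lengths (in the order the probabilities were given): (3, 2, 2, 2, 3). L_avg = sum(p_i * l_i) = 2/15*3 + 4/15*2 + 17/60*2 + 1/5*2 + 7/60*3 = 9/4 = 2.25

2.25 bits


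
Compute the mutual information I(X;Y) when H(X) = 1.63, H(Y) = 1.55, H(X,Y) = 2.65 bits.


I(X;Y) = H(X) + H(Y) - H(X,Y) = 1.63 + 1.55 - 2.65 = 0.53

0.53 bits


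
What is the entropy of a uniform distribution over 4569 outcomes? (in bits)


H = log2(n) = log2(4569) = 12.1577

12.1577 bits


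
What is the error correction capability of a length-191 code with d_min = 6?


Correction capability = floor((d-1)/2) = floor((6-1)/2) = 2

2 errors


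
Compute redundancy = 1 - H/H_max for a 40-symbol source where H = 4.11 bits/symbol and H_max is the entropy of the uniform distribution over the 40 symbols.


H_max = log2(K) = log2(40) = 5.3219 bits/symbol. Redundancy = 1 - H/H_max = 1 - 4.11/5.3219 = 1 - 0.7723 = 0.2277

0.2277


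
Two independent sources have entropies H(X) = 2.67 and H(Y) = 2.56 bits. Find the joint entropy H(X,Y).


For independent variables, H(X,Y) = H(X) + H(Y) = 2.67 + 2.56 = 5.23

5.23 bits


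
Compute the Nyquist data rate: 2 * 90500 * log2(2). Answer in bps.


Rate = 2 * B * log2(M) = 2 * 90500 * 1.0 = 181000.0

181000.0 bps


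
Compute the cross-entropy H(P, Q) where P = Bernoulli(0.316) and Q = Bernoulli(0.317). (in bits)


H(P,Q) = -p*log2(q) - (1-p)*log2(1-q). -0.316*log2(0.317) = 0.523753; -0.684*log2(0.683) = 0.376229. H(P,Q) = 0.523753 + 0.376229 = 0.9

0.9 bits


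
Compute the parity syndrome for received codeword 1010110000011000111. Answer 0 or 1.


Syndrome = XOR of all bits = 1 XOR 0 XOR 1 XOR 0 XOR 1 XOR 1 XOR 0 XOR 0 XOR 0 XOR 0 XOR 0 XOR 1 XOR 1 XOR 0 XOR 0 XOR 0 XOR 1 XOR 1 XOR 1 = 1

1


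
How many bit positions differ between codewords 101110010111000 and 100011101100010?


Count differing positions: . . ^ ^ . ^ ^ ^ ^ . ^ ^ . ^ . = 9 differences

9


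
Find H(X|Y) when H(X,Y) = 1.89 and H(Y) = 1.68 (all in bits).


H(X|Y) = H(X,Y) - H(Y) = 1.89 - 1.68 = 0.21

0.21 bits


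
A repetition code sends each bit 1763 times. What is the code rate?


Rate = k/n = 1/1763

1/1763


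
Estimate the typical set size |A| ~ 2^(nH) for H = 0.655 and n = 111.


log2|A_typical| = nH = 111 * 0.655 = 72.705, so |A_typical| ~ 2^72.705 = 7.698e+21

7.698e+21


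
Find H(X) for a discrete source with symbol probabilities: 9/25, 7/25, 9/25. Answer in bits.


H = -sum(p_i * log2(p_i)). Terms: -(9/25)*log2(9/25) = 0.530615; -(7/25)*log2(7/25) = 0.514220; -(9/25)*log2(9/25) = 0.530615. H = 0.530615 + 0.514220 + 0.530615 = 1.5755

1.5755 bits


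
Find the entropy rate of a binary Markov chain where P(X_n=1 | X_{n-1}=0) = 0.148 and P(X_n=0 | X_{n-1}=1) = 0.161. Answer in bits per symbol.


Stationary distribution: pi_0 = p10/(p01+p10) = 0.521, pi_1 = 0.479. Entropy rate H' = pi_0*H(p01) + pi_1*H(p10) = 0.521*0.6048 + 0.479*0.6367 = 0.6201

0.6201 bits/symbol


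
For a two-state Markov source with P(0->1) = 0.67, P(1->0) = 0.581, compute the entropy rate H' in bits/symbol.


Stationary distribution: pi_0 = p10/(p01+p10) = 0.4644, pi_1 = 0.5356. Entropy rate H' = pi_0*H(p01) + pi_1*H(p10) = 0.4644*0.9149 + 0.5356*0.981 = 0.9503

0.9503 bits/symbol


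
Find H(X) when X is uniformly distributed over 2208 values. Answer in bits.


H = log2(n) = log2(2208) = 11.1085

11.1085 bits


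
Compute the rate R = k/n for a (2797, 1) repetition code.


Rate = k/n = 1/2797

1/2797


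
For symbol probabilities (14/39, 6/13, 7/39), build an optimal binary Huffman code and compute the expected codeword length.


Huffman construction (repeatedly merge the two least-probable nodes; each merge adds 1 bit to every symbol beneath it): 7/39 + 14/39 = 7/13; 6/13 + 7/13 = 1. Resulting codeword lengths (in the order the probabilities were given): (2, 1, 2). L_avg = sum(p_i * l_i) = 14/39*2 + 6/13*1 + 7/39*2 = 20/13 = 1.5385

1.5385 bits


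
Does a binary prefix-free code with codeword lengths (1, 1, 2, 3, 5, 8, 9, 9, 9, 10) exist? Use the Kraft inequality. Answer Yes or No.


Kraft sum = sum(2^(-l_i)) = 1.417, need <= 1. Result: violated (a binary prefix-free code with these lengths cannot exist)

No


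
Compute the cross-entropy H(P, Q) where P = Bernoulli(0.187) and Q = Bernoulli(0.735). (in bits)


H(P,Q) = -p*log2(q) - (1-p)*log2(1-q). -0.187*log2(0.735) = 0.083062; -0.813*log2(0.265) = 1.557656. H(P,Q) = 0.083062 + 1.557656 = 1.6407

1.6407 bits


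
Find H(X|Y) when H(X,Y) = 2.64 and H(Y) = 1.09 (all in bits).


H(X|Y) = H(X,Y) - H(Y) = 2.64 - 1.09 = 1.55

1.55 bits


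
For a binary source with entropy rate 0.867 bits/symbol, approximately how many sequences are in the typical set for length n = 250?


log2|A_typical| = nH = 250 * 0.867 = 216.75, so |A_typical| ~ 2^216.75 = 1.771e+65

1.771e+65


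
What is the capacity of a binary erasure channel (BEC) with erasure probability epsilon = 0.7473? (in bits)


C = 1 - epsilon = 1 - 0.7473 = 0.2527

0.2527 bits


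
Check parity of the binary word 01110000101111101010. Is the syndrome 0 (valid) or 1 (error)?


Syndrome = XOR of all bits = 0 XOR 1 XOR 1 XOR 1 XOR 0 XOR 0 XOR 0 XOR 0 XOR 1 XOR 0 XOR 1 XOR 1 XOR 1 XOR 1 XOR 1 XOR 0 XOR 1 XOR 0 XOR 1 XOR 0 = 1

1


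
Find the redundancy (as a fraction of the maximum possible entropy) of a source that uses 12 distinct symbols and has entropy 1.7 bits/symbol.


H_max = log2(K) = log2(12) = 3.585 bits/symbol. Redundancy = 1 - H/H_max = 1 - 1.7/3.585 = 1 - 0.4742 = 0.5258

0.5258


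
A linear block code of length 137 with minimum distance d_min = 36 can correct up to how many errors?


Correction capability = floor((d-1)/2) = floor((36-1)/2) = 17

17 errors


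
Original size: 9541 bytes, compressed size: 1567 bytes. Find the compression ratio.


Ratio = original / compressed = 9541 / 1567 = 6.0887

6.0887


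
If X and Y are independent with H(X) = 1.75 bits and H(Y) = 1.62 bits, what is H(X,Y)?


For independent variables, H(X,Y) = H(X) + H(Y) = 1.75 + 1.62 = 3.37

3.37 bits


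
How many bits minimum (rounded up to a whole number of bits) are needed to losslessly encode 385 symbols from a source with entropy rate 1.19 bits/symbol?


Minimum bits >= n * H = 385 * 1.19 = 458.15, rounded up to a whole number of bits = 459

459 bits


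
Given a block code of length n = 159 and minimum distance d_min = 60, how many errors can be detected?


Detection capability = d_min - 1 = 60 - 1 = 59

59 errors


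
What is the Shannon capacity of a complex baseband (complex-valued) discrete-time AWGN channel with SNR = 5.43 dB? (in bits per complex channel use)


SNR_linear = 10^(5.43/10) = 3.4914; C = log2(1 + SNR_linear) = log2(1 + 3.4914) = 2.1672

2.1672 bits/channel use


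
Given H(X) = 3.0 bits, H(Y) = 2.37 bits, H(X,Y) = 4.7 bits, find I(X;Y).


I(X;Y) = H(X) + H(Y) - H(X,Y) = 3.0 + 2.37 - 4.7 = 0.67

0.67 bits


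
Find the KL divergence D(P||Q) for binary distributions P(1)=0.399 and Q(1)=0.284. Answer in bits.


KL = p*log2(p/q) + (1-p)*log2((1-p)/(1-q)) = 0.399*log2(0.399/0.284) + 0.601*log2(0.601/0.716) = 0.0439

0.0439 bits


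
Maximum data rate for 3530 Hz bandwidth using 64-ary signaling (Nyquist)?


Rate = 2 * B * log2(M) = 2 * 3530 * 6.0 = 42360.0

42360.0 bps


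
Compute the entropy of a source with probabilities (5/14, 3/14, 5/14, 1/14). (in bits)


H = -sum(p_i * log2(p_i)). Terms: -(5/14)*log2(5/14) = 0.530510; -(3/14)*log2(3/14) = 0.476227; -(5/14)*log2(5/14) = 0.530510; -(1/14)*log2(1/14) = 0.271954. H = 0.530510 + 0.476227 + 0.530510 + 0.271954 = 1.8092

1.8092 bits


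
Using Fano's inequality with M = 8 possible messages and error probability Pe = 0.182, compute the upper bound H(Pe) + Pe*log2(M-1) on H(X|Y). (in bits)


H(Pe) = -Pe*log2(Pe) - (1-Pe)*log2(1-Pe) = -0.182*log2(0.182) - 0.818*log2(0.818) = 0.447354 + 0.237079 = 0.6844. Pe*log2(M-1) = 0.182*log2(7) = 0.510939. Bound = H(Pe) + Pe*log2(M-1) = 0.447354 + 0.237079 + 0.510939 = 1.1954

1.1954 bits


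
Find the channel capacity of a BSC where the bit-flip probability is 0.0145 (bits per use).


H(p) = -p*log2(p) - (1-p)*log2(1-p) = -0.0145*log2(0.0145) - 0.9855*log2(0.9855) = 0.088563 + 0.020767 = 0.1093. C = 1 - H(p) = 1 - 0.1093 = 0.8907

0.8907 bits
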